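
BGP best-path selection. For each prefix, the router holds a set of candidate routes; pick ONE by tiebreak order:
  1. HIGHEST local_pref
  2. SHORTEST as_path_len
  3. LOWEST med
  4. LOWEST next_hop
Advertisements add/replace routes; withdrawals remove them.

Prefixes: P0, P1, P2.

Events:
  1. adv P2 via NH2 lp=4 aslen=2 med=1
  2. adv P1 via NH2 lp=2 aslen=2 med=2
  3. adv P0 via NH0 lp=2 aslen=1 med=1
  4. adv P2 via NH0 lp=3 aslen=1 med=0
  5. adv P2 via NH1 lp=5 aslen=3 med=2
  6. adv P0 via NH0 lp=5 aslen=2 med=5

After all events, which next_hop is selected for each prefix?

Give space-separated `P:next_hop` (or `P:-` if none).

Op 1: best P0=- P1=- P2=NH2
Op 2: best P0=- P1=NH2 P2=NH2
Op 3: best P0=NH0 P1=NH2 P2=NH2
Op 4: best P0=NH0 P1=NH2 P2=NH2
Op 5: best P0=NH0 P1=NH2 P2=NH1
Op 6: best P0=NH0 P1=NH2 P2=NH1

Answer: P0:NH0 P1:NH2 P2:NH1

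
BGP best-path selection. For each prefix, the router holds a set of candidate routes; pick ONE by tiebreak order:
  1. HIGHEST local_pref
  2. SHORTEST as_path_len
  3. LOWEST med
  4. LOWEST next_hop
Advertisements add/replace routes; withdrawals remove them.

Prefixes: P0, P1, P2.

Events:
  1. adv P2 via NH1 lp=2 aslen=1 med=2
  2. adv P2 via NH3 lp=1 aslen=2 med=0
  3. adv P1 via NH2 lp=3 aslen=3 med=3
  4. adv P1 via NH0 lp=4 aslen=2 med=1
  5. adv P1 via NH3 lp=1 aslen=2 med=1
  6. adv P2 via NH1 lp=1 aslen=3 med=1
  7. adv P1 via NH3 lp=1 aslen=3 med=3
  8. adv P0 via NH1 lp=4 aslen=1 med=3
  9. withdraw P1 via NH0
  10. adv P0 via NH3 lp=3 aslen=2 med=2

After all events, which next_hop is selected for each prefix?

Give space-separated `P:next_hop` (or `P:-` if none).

Op 1: best P0=- P1=- P2=NH1
Op 2: best P0=- P1=- P2=NH1
Op 3: best P0=- P1=NH2 P2=NH1
Op 4: best P0=- P1=NH0 P2=NH1
Op 5: best P0=- P1=NH0 P2=NH1
Op 6: best P0=- P1=NH0 P2=NH3
Op 7: best P0=- P1=NH0 P2=NH3
Op 8: best P0=NH1 P1=NH0 P2=NH3
Op 9: best P0=NH1 P1=NH2 P2=NH3
Op 10: best P0=NH1 P1=NH2 P2=NH3

Answer: P0:NH1 P1:NH2 P2:NH3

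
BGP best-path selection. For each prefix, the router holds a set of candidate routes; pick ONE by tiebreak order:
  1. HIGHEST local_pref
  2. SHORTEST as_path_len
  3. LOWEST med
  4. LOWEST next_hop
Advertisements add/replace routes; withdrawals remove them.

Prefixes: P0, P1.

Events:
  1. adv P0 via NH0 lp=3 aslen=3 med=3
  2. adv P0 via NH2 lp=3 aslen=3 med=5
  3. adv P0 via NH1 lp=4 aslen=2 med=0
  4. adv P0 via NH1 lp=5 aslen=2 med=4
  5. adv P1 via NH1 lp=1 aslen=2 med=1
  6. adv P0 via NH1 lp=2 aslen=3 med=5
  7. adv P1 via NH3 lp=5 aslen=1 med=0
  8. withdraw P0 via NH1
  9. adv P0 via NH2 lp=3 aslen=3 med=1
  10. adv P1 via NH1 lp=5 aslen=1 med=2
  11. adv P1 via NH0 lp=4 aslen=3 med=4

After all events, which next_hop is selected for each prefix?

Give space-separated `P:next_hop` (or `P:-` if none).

Answer: P0:NH2 P1:NH3

Derivation:
Op 1: best P0=NH0 P1=-
Op 2: best P0=NH0 P1=-
Op 3: best P0=NH1 P1=-
Op 4: best P0=NH1 P1=-
Op 5: best P0=NH1 P1=NH1
Op 6: best P0=NH0 P1=NH1
Op 7: best P0=NH0 P1=NH3
Op 8: best P0=NH0 P1=NH3
Op 9: best P0=NH2 P1=NH3
Op 10: best P0=NH2 P1=NH3
Op 11: best P0=NH2 P1=NH3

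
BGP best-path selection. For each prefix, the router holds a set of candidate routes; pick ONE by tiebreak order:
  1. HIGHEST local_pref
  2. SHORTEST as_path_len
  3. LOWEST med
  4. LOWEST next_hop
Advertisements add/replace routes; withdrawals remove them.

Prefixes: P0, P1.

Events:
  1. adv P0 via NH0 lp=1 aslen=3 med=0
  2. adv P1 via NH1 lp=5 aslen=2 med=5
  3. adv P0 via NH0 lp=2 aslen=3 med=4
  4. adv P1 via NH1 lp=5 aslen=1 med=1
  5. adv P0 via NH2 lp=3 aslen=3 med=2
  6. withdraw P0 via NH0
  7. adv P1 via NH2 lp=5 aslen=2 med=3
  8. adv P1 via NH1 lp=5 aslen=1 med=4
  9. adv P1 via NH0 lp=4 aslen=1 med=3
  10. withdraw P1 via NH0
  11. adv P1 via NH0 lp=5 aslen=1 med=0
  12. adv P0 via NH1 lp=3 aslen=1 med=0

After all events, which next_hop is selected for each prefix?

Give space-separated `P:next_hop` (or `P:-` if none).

Op 1: best P0=NH0 P1=-
Op 2: best P0=NH0 P1=NH1
Op 3: best P0=NH0 P1=NH1
Op 4: best P0=NH0 P1=NH1
Op 5: best P0=NH2 P1=NH1
Op 6: best P0=NH2 P1=NH1
Op 7: best P0=NH2 P1=NH1
Op 8: best P0=NH2 P1=NH1
Op 9: best P0=NH2 P1=NH1
Op 10: best P0=NH2 P1=NH1
Op 11: best P0=NH2 P1=NH0
Op 12: best P0=NH1 P1=NH0

Answer: P0:NH1 P1:NH0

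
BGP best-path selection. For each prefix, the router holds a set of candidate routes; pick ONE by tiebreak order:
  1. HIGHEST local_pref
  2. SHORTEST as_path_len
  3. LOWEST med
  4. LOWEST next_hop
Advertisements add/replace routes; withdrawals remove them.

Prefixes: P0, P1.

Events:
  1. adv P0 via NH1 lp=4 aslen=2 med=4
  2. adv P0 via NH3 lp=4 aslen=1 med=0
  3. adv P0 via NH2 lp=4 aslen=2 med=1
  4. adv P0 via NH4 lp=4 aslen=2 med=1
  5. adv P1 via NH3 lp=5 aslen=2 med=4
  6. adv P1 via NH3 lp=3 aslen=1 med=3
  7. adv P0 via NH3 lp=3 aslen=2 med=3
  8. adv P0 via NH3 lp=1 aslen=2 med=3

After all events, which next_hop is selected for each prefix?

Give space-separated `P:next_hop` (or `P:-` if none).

Answer: P0:NH2 P1:NH3

Derivation:
Op 1: best P0=NH1 P1=-
Op 2: best P0=NH3 P1=-
Op 3: best P0=NH3 P1=-
Op 4: best P0=NH3 P1=-
Op 5: best P0=NH3 P1=NH3
Op 6: best P0=NH3 P1=NH3
Op 7: best P0=NH2 P1=NH3
Op 8: best P0=NH2 P1=NH3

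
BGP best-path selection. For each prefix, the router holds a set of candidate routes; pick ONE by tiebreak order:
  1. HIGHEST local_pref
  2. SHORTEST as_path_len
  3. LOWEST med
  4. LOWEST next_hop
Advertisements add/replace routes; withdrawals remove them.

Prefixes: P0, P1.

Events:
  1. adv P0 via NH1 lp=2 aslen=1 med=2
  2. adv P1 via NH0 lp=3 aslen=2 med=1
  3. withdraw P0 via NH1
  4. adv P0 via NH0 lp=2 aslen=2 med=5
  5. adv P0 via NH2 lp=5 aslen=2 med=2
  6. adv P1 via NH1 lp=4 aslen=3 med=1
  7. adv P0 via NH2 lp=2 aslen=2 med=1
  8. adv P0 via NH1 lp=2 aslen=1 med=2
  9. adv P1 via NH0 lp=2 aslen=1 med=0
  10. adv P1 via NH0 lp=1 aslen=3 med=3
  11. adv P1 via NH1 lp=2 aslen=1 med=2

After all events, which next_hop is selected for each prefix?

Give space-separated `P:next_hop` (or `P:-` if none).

Op 1: best P0=NH1 P1=-
Op 2: best P0=NH1 P1=NH0
Op 3: best P0=- P1=NH0
Op 4: best P0=NH0 P1=NH0
Op 5: best P0=NH2 P1=NH0
Op 6: best P0=NH2 P1=NH1
Op 7: best P0=NH2 P1=NH1
Op 8: best P0=NH1 P1=NH1
Op 9: best P0=NH1 P1=NH1
Op 10: best P0=NH1 P1=NH1
Op 11: best P0=NH1 P1=NH1

Answer: P0:NH1 P1:NH1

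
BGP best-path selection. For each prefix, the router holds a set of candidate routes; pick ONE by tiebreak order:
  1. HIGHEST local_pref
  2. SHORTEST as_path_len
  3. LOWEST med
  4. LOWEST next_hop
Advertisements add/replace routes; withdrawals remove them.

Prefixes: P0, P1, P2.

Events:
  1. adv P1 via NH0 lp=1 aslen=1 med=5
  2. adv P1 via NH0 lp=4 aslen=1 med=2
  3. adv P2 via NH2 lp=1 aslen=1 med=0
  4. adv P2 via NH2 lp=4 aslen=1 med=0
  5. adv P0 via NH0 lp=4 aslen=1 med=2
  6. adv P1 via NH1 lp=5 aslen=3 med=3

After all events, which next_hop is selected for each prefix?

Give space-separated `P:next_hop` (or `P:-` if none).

Answer: P0:NH0 P1:NH1 P2:NH2

Derivation:
Op 1: best P0=- P1=NH0 P2=-
Op 2: best P0=- P1=NH0 P2=-
Op 3: best P0=- P1=NH0 P2=NH2
Op 4: best P0=- P1=NH0 P2=NH2
Op 5: best P0=NH0 P1=NH0 P2=NH2
Op 6: best P0=NH0 P1=NH1 P2=NH2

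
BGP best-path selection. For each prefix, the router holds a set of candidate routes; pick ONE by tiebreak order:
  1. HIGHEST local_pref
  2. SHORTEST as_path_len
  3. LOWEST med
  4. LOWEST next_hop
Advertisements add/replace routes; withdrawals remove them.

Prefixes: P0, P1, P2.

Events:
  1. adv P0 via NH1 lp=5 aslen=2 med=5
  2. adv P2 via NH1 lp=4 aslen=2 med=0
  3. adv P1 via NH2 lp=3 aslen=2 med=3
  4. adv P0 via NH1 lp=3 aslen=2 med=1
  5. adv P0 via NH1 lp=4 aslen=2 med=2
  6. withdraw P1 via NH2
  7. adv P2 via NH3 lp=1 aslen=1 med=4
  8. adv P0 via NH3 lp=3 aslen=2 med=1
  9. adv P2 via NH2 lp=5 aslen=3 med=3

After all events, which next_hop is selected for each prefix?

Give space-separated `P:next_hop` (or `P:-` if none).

Op 1: best P0=NH1 P1=- P2=-
Op 2: best P0=NH1 P1=- P2=NH1
Op 3: best P0=NH1 P1=NH2 P2=NH1
Op 4: best P0=NH1 P1=NH2 P2=NH1
Op 5: best P0=NH1 P1=NH2 P2=NH1
Op 6: best P0=NH1 P1=- P2=NH1
Op 7: best P0=NH1 P1=- P2=NH1
Op 8: best P0=NH1 P1=- P2=NH1
Op 9: best P0=NH1 P1=- P2=NH2

Answer: P0:NH1 P1:- P2:NH2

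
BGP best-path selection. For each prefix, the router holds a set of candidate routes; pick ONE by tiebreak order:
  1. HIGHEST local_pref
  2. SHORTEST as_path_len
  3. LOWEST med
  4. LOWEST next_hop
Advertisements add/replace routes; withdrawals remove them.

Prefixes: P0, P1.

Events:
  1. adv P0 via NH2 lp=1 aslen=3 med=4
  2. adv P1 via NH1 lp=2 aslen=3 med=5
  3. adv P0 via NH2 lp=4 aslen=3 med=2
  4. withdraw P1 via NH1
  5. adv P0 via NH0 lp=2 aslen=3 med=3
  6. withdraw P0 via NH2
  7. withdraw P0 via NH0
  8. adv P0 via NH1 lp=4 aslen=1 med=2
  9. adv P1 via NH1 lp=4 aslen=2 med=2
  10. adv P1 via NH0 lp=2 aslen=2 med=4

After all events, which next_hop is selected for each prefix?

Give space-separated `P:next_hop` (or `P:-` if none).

Answer: P0:NH1 P1:NH1

Derivation:
Op 1: best P0=NH2 P1=-
Op 2: best P0=NH2 P1=NH1
Op 3: best P0=NH2 P1=NH1
Op 4: best P0=NH2 P1=-
Op 5: best P0=NH2 P1=-
Op 6: best P0=NH0 P1=-
Op 7: best P0=- P1=-
Op 8: best P0=NH1 P1=-
Op 9: best P0=NH1 P1=NH1
Op 10: best P0=NH1 P1=NH1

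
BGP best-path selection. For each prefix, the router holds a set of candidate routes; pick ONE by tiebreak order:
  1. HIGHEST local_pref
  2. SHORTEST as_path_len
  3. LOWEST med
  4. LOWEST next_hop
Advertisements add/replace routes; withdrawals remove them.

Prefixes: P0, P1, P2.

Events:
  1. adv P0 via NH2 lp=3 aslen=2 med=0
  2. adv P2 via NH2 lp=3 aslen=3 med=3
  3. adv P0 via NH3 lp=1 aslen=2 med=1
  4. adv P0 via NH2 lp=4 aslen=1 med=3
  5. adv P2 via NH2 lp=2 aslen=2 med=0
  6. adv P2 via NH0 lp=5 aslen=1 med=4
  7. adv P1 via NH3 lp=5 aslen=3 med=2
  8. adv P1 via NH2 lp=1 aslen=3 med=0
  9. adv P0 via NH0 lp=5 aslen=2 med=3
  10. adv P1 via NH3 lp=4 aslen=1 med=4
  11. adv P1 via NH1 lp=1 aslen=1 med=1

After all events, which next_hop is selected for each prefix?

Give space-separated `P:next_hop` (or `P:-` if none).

Answer: P0:NH0 P1:NH3 P2:NH0

Derivation:
Op 1: best P0=NH2 P1=- P2=-
Op 2: best P0=NH2 P1=- P2=NH2
Op 3: best P0=NH2 P1=- P2=NH2
Op 4: best P0=NH2 P1=- P2=NH2
Op 5: best P0=NH2 P1=- P2=NH2
Op 6: best P0=NH2 P1=- P2=NH0
Op 7: best P0=NH2 P1=NH3 P2=NH0
Op 8: best P0=NH2 P1=NH3 P2=NH0
Op 9: best P0=NH0 P1=NH3 P2=NH0
Op 10: best P0=NH0 P1=NH3 P2=NH0
Op 11: best P0=NH0 P1=NH3 P2=NH0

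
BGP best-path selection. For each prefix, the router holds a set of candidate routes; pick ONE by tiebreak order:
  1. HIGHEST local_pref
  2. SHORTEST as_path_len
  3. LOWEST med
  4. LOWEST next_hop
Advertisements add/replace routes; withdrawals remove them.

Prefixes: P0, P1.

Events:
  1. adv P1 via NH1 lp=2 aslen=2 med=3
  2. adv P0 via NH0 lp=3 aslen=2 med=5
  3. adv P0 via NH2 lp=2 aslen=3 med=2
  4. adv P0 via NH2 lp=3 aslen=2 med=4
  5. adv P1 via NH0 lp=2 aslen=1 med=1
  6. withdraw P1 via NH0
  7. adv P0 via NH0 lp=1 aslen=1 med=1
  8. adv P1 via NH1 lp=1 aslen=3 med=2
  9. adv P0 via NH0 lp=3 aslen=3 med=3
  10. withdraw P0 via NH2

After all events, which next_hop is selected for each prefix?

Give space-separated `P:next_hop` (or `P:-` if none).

Op 1: best P0=- P1=NH1
Op 2: best P0=NH0 P1=NH1
Op 3: best P0=NH0 P1=NH1
Op 4: best P0=NH2 P1=NH1
Op 5: best P0=NH2 P1=NH0
Op 6: best P0=NH2 P1=NH1
Op 7: best P0=NH2 P1=NH1
Op 8: best P0=NH2 P1=NH1
Op 9: best P0=NH2 P1=NH1
Op 10: best P0=NH0 P1=NH1

Answer: P0:NH0 P1:NH1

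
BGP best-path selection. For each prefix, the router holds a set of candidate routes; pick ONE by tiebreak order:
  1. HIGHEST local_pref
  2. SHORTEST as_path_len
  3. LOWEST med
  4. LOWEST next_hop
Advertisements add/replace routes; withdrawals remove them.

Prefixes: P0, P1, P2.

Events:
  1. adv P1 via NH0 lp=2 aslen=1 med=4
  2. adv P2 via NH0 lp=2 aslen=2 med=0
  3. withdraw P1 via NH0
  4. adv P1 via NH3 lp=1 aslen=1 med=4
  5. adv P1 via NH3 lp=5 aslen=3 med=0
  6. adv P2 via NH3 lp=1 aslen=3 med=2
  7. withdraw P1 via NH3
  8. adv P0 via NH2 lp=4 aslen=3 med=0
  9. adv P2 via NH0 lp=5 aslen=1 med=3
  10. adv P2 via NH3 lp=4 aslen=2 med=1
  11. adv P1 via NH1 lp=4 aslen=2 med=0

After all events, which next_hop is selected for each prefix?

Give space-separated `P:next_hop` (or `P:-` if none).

Answer: P0:NH2 P1:NH1 P2:NH0

Derivation:
Op 1: best P0=- P1=NH0 P2=-
Op 2: best P0=- P1=NH0 P2=NH0
Op 3: best P0=- P1=- P2=NH0
Op 4: best P0=- P1=NH3 P2=NH0
Op 5: best P0=- P1=NH3 P2=NH0
Op 6: best P0=- P1=NH3 P2=NH0
Op 7: best P0=- P1=- P2=NH0
Op 8: best P0=NH2 P1=- P2=NH0
Op 9: best P0=NH2 P1=- P2=NH0
Op 10: best P0=NH2 P1=- P2=NH0
Op 11: best P0=NH2 P1=NH1 P2=NH0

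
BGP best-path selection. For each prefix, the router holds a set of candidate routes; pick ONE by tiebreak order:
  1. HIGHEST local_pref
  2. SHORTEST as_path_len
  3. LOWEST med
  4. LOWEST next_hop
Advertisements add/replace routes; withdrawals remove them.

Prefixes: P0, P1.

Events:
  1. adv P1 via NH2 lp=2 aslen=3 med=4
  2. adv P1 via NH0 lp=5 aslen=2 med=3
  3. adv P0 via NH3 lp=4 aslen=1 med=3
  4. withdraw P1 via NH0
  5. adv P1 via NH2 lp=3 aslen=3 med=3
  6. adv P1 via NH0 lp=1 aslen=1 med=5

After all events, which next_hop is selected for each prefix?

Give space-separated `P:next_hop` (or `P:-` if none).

Op 1: best P0=- P1=NH2
Op 2: best P0=- P1=NH0
Op 3: best P0=NH3 P1=NH0
Op 4: best P0=NH3 P1=NH2
Op 5: best P0=NH3 P1=NH2
Op 6: best P0=NH3 P1=NH2

Answer: P0:NH3 P1:NH2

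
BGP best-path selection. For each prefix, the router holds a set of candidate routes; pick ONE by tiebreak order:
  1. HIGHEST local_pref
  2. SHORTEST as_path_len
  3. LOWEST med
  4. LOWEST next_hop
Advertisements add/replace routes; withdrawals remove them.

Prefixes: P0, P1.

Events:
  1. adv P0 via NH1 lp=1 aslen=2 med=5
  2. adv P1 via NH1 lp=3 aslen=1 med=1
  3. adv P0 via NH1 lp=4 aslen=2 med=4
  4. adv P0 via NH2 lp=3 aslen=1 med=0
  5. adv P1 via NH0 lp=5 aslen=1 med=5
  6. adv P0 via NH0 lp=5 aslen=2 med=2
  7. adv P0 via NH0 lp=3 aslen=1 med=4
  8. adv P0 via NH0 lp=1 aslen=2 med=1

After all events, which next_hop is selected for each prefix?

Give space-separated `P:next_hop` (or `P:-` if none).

Answer: P0:NH1 P1:NH0

Derivation:
Op 1: best P0=NH1 P1=-
Op 2: best P0=NH1 P1=NH1
Op 3: best P0=NH1 P1=NH1
Op 4: best P0=NH1 P1=NH1
Op 5: best P0=NH1 P1=NH0
Op 6: best P0=NH0 P1=NH0
Op 7: best P0=NH1 P1=NH0
Op 8: best P0=NH1 P1=NH0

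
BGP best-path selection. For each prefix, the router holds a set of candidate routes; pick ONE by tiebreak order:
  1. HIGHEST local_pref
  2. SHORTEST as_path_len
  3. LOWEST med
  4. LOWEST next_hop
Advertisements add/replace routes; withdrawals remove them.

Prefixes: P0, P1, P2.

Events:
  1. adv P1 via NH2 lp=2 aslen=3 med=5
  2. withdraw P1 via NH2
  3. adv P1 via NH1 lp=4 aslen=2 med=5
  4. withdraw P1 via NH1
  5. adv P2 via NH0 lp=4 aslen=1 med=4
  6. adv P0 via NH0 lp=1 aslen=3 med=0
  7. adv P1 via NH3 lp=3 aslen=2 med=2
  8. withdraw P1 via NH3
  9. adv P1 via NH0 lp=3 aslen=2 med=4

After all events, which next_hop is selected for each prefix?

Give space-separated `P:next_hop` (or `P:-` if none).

Answer: P0:NH0 P1:NH0 P2:NH0

Derivation:
Op 1: best P0=- P1=NH2 P2=-
Op 2: best P0=- P1=- P2=-
Op 3: best P0=- P1=NH1 P2=-
Op 4: best P0=- P1=- P2=-
Op 5: best P0=- P1=- P2=NH0
Op 6: best P0=NH0 P1=- P2=NH0
Op 7: best P0=NH0 P1=NH3 P2=NH0
Op 8: best P0=NH0 P1=- P2=NH0
Op 9: best P0=NH0 P1=NH0 P2=NH0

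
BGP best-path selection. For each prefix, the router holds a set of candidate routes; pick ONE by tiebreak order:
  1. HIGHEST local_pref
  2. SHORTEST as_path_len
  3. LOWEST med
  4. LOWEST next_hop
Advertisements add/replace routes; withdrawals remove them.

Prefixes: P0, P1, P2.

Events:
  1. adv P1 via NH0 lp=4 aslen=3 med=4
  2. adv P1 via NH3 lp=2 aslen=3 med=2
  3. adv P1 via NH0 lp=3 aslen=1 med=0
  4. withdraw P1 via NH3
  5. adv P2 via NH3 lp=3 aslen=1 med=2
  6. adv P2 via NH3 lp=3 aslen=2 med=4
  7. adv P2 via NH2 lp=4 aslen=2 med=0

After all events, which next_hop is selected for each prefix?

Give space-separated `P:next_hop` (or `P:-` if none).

Op 1: best P0=- P1=NH0 P2=-
Op 2: best P0=- P1=NH0 P2=-
Op 3: best P0=- P1=NH0 P2=-
Op 4: best P0=- P1=NH0 P2=-
Op 5: best P0=- P1=NH0 P2=NH3
Op 6: best P0=- P1=NH0 P2=NH3
Op 7: best P0=- P1=NH0 P2=NH2

Answer: P0:- P1:NH0 P2:NH2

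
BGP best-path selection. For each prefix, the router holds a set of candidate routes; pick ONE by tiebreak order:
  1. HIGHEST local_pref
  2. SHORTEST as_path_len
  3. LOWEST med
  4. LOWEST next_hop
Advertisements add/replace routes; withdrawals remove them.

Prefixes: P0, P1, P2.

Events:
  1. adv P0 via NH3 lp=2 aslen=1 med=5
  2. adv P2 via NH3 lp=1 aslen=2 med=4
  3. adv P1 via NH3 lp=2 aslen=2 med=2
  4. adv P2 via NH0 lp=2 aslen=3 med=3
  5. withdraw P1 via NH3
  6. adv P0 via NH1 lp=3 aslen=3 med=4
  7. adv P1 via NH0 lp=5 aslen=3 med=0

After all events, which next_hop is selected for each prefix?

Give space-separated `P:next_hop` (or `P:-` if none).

Op 1: best P0=NH3 P1=- P2=-
Op 2: best P0=NH3 P1=- P2=NH3
Op 3: best P0=NH3 P1=NH3 P2=NH3
Op 4: best P0=NH3 P1=NH3 P2=NH0
Op 5: best P0=NH3 P1=- P2=NH0
Op 6: best P0=NH1 P1=- P2=NH0
Op 7: best P0=NH1 P1=NH0 P2=NH0

Answer: P0:NH1 P1:NH0 P2:NH0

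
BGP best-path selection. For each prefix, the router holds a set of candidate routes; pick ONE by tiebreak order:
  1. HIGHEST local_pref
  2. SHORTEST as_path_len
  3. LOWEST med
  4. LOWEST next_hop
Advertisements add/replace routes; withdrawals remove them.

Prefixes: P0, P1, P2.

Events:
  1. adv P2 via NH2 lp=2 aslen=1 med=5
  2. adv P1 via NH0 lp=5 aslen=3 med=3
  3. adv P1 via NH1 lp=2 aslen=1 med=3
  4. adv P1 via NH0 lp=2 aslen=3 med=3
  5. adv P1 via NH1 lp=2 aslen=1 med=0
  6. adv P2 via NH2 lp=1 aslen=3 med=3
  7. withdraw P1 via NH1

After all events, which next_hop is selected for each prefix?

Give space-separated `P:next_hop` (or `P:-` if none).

Answer: P0:- P1:NH0 P2:NH2

Derivation:
Op 1: best P0=- P1=- P2=NH2
Op 2: best P0=- P1=NH0 P2=NH2
Op 3: best P0=- P1=NH0 P2=NH2
Op 4: best P0=- P1=NH1 P2=NH2
Op 5: best P0=- P1=NH1 P2=NH2
Op 6: best P0=- P1=NH1 P2=NH2
Op 7: best P0=- P1=NH0 P2=NH2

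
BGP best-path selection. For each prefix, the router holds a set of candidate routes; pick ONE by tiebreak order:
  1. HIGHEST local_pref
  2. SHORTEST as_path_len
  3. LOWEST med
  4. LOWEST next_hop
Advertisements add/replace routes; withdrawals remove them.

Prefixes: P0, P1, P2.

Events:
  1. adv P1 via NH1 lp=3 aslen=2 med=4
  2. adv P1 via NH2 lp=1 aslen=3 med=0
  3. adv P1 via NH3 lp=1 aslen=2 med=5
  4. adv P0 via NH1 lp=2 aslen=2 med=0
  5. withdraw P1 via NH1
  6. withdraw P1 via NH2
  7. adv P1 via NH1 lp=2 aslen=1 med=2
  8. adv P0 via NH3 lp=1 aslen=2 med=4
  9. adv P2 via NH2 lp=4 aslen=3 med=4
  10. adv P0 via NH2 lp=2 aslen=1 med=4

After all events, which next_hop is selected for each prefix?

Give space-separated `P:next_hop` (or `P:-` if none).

Answer: P0:NH2 P1:NH1 P2:NH2

Derivation:
Op 1: best P0=- P1=NH1 P2=-
Op 2: best P0=- P1=NH1 P2=-
Op 3: best P0=- P1=NH1 P2=-
Op 4: best P0=NH1 P1=NH1 P2=-
Op 5: best P0=NH1 P1=NH3 P2=-
Op 6: best P0=NH1 P1=NH3 P2=-
Op 7: best P0=NH1 P1=NH1 P2=-
Op 8: best P0=NH1 P1=NH1 P2=-
Op 9: best P0=NH1 P1=NH1 P2=NH2
Op 10: best P0=NH2 P1=NH1 P2=NH2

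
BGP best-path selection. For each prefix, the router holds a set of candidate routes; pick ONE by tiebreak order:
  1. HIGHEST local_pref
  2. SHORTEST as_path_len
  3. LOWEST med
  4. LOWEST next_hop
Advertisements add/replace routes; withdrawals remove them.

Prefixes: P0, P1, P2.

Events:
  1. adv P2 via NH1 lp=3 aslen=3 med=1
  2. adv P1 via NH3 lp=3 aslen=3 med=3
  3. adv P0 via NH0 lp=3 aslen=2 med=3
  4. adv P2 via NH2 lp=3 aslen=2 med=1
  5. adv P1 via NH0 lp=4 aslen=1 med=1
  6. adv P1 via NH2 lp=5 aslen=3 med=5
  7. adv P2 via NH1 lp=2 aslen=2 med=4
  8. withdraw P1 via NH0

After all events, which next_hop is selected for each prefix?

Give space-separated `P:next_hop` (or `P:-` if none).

Answer: P0:NH0 P1:NH2 P2:NH2

Derivation:
Op 1: best P0=- P1=- P2=NH1
Op 2: best P0=- P1=NH3 P2=NH1
Op 3: best P0=NH0 P1=NH3 P2=NH1
Op 4: best P0=NH0 P1=NH3 P2=NH2
Op 5: best P0=NH0 P1=NH0 P2=NH2
Op 6: best P0=NH0 P1=NH2 P2=NH2
Op 7: best P0=NH0 P1=NH2 P2=NH2
Op 8: best P0=NH0 P1=NH2 P2=NH2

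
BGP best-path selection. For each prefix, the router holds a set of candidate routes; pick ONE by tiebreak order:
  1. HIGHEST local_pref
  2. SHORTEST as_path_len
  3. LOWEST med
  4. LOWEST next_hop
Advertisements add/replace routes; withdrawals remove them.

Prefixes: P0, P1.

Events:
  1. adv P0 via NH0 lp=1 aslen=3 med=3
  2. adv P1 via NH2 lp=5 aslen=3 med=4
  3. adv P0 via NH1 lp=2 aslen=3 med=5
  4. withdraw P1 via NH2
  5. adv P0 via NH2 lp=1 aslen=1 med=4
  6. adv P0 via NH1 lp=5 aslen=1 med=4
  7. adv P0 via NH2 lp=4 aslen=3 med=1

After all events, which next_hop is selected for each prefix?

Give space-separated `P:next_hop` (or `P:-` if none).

Op 1: best P0=NH0 P1=-
Op 2: best P0=NH0 P1=NH2
Op 3: best P0=NH1 P1=NH2
Op 4: best P0=NH1 P1=-
Op 5: best P0=NH1 P1=-
Op 6: best P0=NH1 P1=-
Op 7: best P0=NH1 P1=-

Answer: P0:NH1 P1:-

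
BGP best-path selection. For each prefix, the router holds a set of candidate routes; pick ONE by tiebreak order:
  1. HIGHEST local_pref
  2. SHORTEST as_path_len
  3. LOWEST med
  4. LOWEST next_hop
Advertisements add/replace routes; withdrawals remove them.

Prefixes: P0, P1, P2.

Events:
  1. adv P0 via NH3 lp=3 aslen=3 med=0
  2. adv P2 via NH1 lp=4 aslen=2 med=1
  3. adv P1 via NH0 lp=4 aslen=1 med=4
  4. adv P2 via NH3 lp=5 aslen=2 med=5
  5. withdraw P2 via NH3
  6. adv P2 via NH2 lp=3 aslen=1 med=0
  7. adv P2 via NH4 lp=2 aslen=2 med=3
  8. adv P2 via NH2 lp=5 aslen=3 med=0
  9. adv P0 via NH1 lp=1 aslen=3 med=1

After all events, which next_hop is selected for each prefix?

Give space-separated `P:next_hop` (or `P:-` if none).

Op 1: best P0=NH3 P1=- P2=-
Op 2: best P0=NH3 P1=- P2=NH1
Op 3: best P0=NH3 P1=NH0 P2=NH1
Op 4: best P0=NH3 P1=NH0 P2=NH3
Op 5: best P0=NH3 P1=NH0 P2=NH1
Op 6: best P0=NH3 P1=NH0 P2=NH1
Op 7: best P0=NH3 P1=NH0 P2=NH1
Op 8: best P0=NH3 P1=NH0 P2=NH2
Op 9: best P0=NH3 P1=NH0 P2=NH2

Answer: P0:NH3 P1:NH0 P2:NH2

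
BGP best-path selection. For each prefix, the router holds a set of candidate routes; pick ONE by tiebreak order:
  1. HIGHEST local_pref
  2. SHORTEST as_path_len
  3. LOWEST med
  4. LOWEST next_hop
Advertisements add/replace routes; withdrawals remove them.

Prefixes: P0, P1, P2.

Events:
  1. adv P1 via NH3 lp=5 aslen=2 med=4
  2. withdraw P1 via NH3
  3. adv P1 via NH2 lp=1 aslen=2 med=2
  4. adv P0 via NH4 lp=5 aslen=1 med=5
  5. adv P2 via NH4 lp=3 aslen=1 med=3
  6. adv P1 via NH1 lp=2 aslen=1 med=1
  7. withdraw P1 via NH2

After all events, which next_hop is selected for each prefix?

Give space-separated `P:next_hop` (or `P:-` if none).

Op 1: best P0=- P1=NH3 P2=-
Op 2: best P0=- P1=- P2=-
Op 3: best P0=- P1=NH2 P2=-
Op 4: best P0=NH4 P1=NH2 P2=-
Op 5: best P0=NH4 P1=NH2 P2=NH4
Op 6: best P0=NH4 P1=NH1 P2=NH4
Op 7: best P0=NH4 P1=NH1 P2=NH4

Answer: P0:NH4 P1:NH1 P2:NH4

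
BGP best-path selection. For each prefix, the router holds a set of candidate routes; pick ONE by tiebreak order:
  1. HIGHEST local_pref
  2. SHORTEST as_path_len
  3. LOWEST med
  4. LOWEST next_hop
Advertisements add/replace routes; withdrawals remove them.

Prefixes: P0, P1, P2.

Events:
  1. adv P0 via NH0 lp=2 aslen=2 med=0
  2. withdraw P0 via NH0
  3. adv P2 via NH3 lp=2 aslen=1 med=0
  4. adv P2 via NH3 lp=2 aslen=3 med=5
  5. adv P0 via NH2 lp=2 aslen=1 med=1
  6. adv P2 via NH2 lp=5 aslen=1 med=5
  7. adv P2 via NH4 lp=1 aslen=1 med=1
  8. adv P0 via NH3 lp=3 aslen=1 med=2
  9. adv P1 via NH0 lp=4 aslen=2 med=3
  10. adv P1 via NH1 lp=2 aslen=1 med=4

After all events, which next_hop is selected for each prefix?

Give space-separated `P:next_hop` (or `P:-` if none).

Answer: P0:NH3 P1:NH0 P2:NH2

Derivation:
Op 1: best P0=NH0 P1=- P2=-
Op 2: best P0=- P1=- P2=-
Op 3: best P0=- P1=- P2=NH3
Op 4: best P0=- P1=- P2=NH3
Op 5: best P0=NH2 P1=- P2=NH3
Op 6: best P0=NH2 P1=- P2=NH2
Op 7: best P0=NH2 P1=- P2=NH2
Op 8: best P0=NH3 P1=- P2=NH2
Op 9: best P0=NH3 P1=NH0 P2=NH2
Op 10: best P0=NH3 P1=NH0 P2=NH2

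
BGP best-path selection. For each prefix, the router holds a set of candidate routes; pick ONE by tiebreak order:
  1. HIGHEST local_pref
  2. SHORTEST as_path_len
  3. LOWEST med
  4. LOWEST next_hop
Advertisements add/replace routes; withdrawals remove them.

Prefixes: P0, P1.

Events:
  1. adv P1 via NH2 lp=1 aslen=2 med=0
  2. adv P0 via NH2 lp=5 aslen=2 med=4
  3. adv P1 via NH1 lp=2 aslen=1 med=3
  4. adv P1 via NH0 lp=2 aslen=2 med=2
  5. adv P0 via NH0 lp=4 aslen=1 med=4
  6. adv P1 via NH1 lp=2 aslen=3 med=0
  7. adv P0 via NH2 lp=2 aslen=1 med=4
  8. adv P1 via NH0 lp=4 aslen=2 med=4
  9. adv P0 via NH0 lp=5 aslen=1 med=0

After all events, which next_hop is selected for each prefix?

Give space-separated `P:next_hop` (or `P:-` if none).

Answer: P0:NH0 P1:NH0

Derivation:
Op 1: best P0=- P1=NH2
Op 2: best P0=NH2 P1=NH2
Op 3: best P0=NH2 P1=NH1
Op 4: best P0=NH2 P1=NH1
Op 5: best P0=NH2 P1=NH1
Op 6: best P0=NH2 P1=NH0
Op 7: best P0=NH0 P1=NH0
Op 8: best P0=NH0 P1=NH0
Op 9: best P0=NH0 P1=NH0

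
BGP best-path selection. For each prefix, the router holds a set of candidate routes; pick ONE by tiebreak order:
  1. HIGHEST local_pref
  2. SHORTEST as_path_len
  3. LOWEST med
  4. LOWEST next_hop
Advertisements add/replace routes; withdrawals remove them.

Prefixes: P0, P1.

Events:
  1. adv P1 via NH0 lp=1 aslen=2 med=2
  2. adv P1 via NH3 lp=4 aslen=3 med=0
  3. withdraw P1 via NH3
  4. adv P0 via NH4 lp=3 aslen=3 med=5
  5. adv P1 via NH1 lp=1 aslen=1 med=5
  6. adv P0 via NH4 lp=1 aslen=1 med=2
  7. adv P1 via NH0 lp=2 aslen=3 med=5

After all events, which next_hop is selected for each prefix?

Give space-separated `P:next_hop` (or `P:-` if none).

Op 1: best P0=- P1=NH0
Op 2: best P0=- P1=NH3
Op 3: best P0=- P1=NH0
Op 4: best P0=NH4 P1=NH0
Op 5: best P0=NH4 P1=NH1
Op 6: best P0=NH4 P1=NH1
Op 7: best P0=NH4 P1=NH0

Answer: P0:NH4 P1:NH0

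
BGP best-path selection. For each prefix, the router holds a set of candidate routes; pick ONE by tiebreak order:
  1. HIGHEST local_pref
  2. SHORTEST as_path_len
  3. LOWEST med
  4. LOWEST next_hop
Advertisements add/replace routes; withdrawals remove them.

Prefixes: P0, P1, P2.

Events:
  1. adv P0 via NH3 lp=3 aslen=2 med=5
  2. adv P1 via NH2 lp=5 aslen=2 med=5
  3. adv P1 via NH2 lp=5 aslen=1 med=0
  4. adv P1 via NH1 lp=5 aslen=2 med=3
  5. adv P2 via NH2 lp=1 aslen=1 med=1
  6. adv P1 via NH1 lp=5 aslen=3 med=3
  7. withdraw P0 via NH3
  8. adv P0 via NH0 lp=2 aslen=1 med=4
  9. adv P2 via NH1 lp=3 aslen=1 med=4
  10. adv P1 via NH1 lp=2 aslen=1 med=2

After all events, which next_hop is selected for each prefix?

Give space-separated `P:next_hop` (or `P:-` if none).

Answer: P0:NH0 P1:NH2 P2:NH1

Derivation:
Op 1: best P0=NH3 P1=- P2=-
Op 2: best P0=NH3 P1=NH2 P2=-
Op 3: best P0=NH3 P1=NH2 P2=-
Op 4: best P0=NH3 P1=NH2 P2=-
Op 5: best P0=NH3 P1=NH2 P2=NH2
Op 6: best P0=NH3 P1=NH2 P2=NH2
Op 7: best P0=- P1=NH2 P2=NH2
Op 8: best P0=NH0 P1=NH2 P2=NH2
Op 9: best P0=NH0 P1=NH2 P2=NH1
Op 10: best P0=NH0 P1=NH2 P2=NH1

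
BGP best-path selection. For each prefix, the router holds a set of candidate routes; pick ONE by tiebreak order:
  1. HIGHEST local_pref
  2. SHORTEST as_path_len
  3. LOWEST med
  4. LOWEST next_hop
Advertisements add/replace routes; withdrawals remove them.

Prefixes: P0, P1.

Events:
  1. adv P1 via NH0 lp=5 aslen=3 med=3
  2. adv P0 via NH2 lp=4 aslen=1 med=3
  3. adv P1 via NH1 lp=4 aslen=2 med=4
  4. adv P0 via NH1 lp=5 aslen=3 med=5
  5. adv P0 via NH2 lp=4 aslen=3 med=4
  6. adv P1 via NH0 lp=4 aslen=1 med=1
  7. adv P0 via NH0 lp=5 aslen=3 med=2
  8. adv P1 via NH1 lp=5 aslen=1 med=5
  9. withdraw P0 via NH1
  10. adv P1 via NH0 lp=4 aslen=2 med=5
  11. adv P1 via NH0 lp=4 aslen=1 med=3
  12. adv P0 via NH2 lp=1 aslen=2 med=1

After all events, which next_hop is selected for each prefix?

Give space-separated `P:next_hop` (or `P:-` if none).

Answer: P0:NH0 P1:NH1

Derivation:
Op 1: best P0=- P1=NH0
Op 2: best P0=NH2 P1=NH0
Op 3: best P0=NH2 P1=NH0
Op 4: best P0=NH1 P1=NH0
Op 5: best P0=NH1 P1=NH0
Op 6: best P0=NH1 P1=NH0
Op 7: best P0=NH0 P1=NH0
Op 8: best P0=NH0 P1=NH1
Op 9: best P0=NH0 P1=NH1
Op 10: best P0=NH0 P1=NH1
Op 11: best P0=NH0 P1=NH1
Op 12: best P0=NH0 P1=NH1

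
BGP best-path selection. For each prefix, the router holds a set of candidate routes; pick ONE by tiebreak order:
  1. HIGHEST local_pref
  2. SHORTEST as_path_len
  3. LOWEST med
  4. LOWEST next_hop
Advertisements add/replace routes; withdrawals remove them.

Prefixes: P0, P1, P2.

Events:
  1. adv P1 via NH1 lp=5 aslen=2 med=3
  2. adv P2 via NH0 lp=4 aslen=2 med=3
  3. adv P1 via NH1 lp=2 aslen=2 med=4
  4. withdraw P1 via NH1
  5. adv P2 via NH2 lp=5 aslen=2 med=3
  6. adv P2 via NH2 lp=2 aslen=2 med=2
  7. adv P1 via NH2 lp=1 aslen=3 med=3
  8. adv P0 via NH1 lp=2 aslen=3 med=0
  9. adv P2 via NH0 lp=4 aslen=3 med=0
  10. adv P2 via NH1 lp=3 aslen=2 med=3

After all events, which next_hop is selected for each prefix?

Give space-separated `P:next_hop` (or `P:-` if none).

Answer: P0:NH1 P1:NH2 P2:NH0

Derivation:
Op 1: best P0=- P1=NH1 P2=-
Op 2: best P0=- P1=NH1 P2=NH0
Op 3: best P0=- P1=NH1 P2=NH0
Op 4: best P0=- P1=- P2=NH0
Op 5: best P0=- P1=- P2=NH2
Op 6: best P0=- P1=- P2=NH0
Op 7: best P0=- P1=NH2 P2=NH0
Op 8: best P0=NH1 P1=NH2 P2=NH0
Op 9: best P0=NH1 P1=NH2 P2=NH0
Op 10: best P0=NH1 P1=NH2 P2=NH0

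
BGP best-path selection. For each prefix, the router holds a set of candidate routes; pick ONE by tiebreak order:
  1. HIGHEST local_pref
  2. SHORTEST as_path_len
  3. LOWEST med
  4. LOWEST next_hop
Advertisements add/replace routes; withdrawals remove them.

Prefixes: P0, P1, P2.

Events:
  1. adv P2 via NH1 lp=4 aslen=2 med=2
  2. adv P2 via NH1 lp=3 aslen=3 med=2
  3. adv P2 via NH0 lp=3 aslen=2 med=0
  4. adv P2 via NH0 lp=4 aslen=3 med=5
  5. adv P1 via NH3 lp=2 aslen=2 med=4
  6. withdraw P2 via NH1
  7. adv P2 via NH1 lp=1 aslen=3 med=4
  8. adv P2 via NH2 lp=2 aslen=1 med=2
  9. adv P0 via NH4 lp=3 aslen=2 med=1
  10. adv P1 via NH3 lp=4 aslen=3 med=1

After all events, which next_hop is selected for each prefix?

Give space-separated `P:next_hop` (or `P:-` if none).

Op 1: best P0=- P1=- P2=NH1
Op 2: best P0=- P1=- P2=NH1
Op 3: best P0=- P1=- P2=NH0
Op 4: best P0=- P1=- P2=NH0
Op 5: best P0=- P1=NH3 P2=NH0
Op 6: best P0=- P1=NH3 P2=NH0
Op 7: best P0=- P1=NH3 P2=NH0
Op 8: best P0=- P1=NH3 P2=NH0
Op 9: best P0=NH4 P1=NH3 P2=NH0
Op 10: best P0=NH4 P1=NH3 P2=NH0

Answer: P0:NH4 P1:NH3 P2:NH0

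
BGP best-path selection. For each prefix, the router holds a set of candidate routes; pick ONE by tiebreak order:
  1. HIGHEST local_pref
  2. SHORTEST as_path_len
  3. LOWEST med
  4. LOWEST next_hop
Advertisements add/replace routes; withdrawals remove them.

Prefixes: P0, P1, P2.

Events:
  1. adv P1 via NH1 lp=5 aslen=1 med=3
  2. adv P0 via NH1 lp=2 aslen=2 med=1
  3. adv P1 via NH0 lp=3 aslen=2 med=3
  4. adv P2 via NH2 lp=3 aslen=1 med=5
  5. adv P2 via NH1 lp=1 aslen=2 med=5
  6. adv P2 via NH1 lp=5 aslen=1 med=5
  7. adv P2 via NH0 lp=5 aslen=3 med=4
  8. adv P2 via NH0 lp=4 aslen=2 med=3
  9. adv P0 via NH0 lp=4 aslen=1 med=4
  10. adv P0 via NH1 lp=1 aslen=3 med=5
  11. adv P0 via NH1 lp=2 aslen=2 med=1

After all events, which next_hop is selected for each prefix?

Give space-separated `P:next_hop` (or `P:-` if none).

Answer: P0:NH0 P1:NH1 P2:NH1

Derivation:
Op 1: best P0=- P1=NH1 P2=-
Op 2: best P0=NH1 P1=NH1 P2=-
Op 3: best P0=NH1 P1=NH1 P2=-
Op 4: best P0=NH1 P1=NH1 P2=NH2
Op 5: best P0=NH1 P1=NH1 P2=NH2
Op 6: best P0=NH1 P1=NH1 P2=NH1
Op 7: best P0=NH1 P1=NH1 P2=NH1
Op 8: best P0=NH1 P1=NH1 P2=NH1
Op 9: best P0=NH0 P1=NH1 P2=NH1
Op 10: best P0=NH0 P1=NH1 P2=NH1
Op 11: best P0=NH0 P1=NH1 P2=NH1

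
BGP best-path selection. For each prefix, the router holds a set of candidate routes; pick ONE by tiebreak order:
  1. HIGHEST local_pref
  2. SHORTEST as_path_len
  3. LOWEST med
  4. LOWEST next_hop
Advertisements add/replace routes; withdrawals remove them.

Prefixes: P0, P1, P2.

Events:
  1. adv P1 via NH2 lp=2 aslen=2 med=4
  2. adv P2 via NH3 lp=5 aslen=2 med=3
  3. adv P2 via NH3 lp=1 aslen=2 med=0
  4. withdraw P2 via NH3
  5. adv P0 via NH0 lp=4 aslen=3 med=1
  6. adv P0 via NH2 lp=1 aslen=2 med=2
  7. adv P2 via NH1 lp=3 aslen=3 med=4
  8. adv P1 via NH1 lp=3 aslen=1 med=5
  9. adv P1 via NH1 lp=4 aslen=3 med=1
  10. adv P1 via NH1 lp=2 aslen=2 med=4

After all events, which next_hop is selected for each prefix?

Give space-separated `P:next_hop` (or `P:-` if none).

Op 1: best P0=- P1=NH2 P2=-
Op 2: best P0=- P1=NH2 P2=NH3
Op 3: best P0=- P1=NH2 P2=NH3
Op 4: best P0=- P1=NH2 P2=-
Op 5: best P0=NH0 P1=NH2 P2=-
Op 6: best P0=NH0 P1=NH2 P2=-
Op 7: best P0=NH0 P1=NH2 P2=NH1
Op 8: best P0=NH0 P1=NH1 P2=NH1
Op 9: best P0=NH0 P1=NH1 P2=NH1
Op 10: best P0=NH0 P1=NH1 P2=NH1

Answer: P0:NH0 P1:NH1 P2:NH1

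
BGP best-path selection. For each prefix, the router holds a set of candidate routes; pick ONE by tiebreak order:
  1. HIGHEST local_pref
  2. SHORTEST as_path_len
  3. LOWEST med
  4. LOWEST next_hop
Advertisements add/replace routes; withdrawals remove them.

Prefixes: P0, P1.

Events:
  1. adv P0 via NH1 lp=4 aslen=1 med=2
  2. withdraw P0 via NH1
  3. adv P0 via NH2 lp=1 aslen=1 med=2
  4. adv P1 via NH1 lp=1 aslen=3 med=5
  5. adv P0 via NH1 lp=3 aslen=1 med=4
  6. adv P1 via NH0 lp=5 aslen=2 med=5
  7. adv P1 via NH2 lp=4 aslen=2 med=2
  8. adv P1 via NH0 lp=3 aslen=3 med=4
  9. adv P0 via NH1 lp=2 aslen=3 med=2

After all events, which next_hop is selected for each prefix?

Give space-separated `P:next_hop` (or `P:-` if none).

Answer: P0:NH1 P1:NH2

Derivation:
Op 1: best P0=NH1 P1=-
Op 2: best P0=- P1=-
Op 3: best P0=NH2 P1=-
Op 4: best P0=NH2 P1=NH1
Op 5: best P0=NH1 P1=NH1
Op 6: best P0=NH1 P1=NH0
Op 7: best P0=NH1 P1=NH0
Op 8: best P0=NH1 P1=NH2
Op 9: best P0=NH1 P1=NH2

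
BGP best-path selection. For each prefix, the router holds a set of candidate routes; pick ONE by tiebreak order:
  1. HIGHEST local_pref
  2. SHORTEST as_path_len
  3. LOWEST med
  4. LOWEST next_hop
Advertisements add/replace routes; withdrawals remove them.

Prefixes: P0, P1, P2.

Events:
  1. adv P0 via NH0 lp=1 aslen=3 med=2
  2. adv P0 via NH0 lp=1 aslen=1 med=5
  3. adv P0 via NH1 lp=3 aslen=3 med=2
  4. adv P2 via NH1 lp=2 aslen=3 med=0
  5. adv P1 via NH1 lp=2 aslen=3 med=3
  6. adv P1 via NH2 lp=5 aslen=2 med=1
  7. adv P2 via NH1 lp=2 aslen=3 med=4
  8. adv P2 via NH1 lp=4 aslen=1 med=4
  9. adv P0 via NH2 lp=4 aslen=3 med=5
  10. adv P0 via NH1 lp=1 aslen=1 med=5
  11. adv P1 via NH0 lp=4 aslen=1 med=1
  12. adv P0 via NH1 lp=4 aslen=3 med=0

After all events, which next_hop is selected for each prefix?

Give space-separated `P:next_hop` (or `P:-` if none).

Op 1: best P0=NH0 P1=- P2=-
Op 2: best P0=NH0 P1=- P2=-
Op 3: best P0=NH1 P1=- P2=-
Op 4: best P0=NH1 P1=- P2=NH1
Op 5: best P0=NH1 P1=NH1 P2=NH1
Op 6: best P0=NH1 P1=NH2 P2=NH1
Op 7: best P0=NH1 P1=NH2 P2=NH1
Op 8: best P0=NH1 P1=NH2 P2=NH1
Op 9: best P0=NH2 P1=NH2 P2=NH1
Op 10: best P0=NH2 P1=NH2 P2=NH1
Op 11: best P0=NH2 P1=NH2 P2=NH1
Op 12: best P0=NH1 P1=NH2 P2=NH1

Answer: P0:NH1 P1:NH2 P2:NH1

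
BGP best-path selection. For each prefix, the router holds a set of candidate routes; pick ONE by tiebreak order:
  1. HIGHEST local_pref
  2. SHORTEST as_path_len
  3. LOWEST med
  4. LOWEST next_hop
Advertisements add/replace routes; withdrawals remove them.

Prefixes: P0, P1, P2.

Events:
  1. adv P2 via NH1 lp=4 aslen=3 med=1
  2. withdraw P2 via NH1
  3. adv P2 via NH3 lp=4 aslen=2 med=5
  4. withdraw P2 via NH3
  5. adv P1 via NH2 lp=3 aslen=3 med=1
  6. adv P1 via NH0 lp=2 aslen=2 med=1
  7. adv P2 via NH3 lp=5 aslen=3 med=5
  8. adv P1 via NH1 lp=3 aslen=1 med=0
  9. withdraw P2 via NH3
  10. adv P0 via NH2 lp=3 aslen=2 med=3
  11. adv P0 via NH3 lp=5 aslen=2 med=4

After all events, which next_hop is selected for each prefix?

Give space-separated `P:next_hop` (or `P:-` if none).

Answer: P0:NH3 P1:NH1 P2:-

Derivation:
Op 1: best P0=- P1=- P2=NH1
Op 2: best P0=- P1=- P2=-
Op 3: best P0=- P1=- P2=NH3
Op 4: best P0=- P1=- P2=-
Op 5: best P0=- P1=NH2 P2=-
Op 6: best P0=- P1=NH2 P2=-
Op 7: best P0=- P1=NH2 P2=NH3
Op 8: best P0=- P1=NH1 P2=NH3
Op 9: best P0=- P1=NH1 P2=-
Op 10: best P0=NH2 P1=NH1 P2=-
Op 11: best P0=NH3 P1=NH1 P2=-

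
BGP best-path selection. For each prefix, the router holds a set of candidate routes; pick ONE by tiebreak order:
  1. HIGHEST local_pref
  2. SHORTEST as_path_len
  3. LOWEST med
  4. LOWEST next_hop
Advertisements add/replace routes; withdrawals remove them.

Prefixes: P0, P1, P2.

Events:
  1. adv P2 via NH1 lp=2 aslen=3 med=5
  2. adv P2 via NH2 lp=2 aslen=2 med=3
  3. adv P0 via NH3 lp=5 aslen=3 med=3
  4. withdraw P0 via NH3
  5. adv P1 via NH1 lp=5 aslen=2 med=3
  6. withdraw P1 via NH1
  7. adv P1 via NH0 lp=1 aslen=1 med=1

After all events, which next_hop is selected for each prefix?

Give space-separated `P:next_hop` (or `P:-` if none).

Answer: P0:- P1:NH0 P2:NH2

Derivation:
Op 1: best P0=- P1=- P2=NH1
Op 2: best P0=- P1=- P2=NH2
Op 3: best P0=NH3 P1=- P2=NH2
Op 4: best P0=- P1=- P2=NH2
Op 5: best P0=- P1=NH1 P2=NH2
Op 6: best P0=- P1=- P2=NH2
Op 7: best P0=- P1=NH0 P2=NH2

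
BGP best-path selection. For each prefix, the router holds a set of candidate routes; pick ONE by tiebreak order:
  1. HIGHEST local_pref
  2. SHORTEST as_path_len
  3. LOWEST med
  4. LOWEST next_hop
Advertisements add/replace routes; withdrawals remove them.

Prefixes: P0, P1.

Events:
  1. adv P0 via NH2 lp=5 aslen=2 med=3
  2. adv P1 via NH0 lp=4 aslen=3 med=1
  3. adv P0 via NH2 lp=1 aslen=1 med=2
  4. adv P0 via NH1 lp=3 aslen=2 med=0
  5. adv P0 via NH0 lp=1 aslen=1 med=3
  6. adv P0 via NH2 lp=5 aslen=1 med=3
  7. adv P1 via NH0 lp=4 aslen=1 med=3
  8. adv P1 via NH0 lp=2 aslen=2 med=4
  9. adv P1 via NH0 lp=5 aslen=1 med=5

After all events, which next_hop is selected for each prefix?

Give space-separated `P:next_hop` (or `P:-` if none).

Answer: P0:NH2 P1:NH0

Derivation:
Op 1: best P0=NH2 P1=-
Op 2: best P0=NH2 P1=NH0
Op 3: best P0=NH2 P1=NH0
Op 4: best P0=NH1 P1=NH0
Op 5: best P0=NH1 P1=NH0
Op 6: best P0=NH2 P1=NH0
Op 7: best P0=NH2 P1=NH0
Op 8: best P0=NH2 P1=NH0
Op 9: best P0=NH2 P1=NH0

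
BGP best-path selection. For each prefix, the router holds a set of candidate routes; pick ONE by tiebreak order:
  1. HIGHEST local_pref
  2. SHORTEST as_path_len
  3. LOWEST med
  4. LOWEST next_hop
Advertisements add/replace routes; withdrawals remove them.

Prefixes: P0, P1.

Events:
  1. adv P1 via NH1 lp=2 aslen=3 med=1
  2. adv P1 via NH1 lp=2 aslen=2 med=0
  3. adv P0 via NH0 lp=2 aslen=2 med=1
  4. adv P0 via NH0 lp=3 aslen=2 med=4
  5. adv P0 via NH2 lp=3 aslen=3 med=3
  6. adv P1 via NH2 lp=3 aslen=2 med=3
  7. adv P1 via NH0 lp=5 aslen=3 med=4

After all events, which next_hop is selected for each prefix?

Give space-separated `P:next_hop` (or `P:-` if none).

Answer: P0:NH0 P1:NH0

Derivation:
Op 1: best P0=- P1=NH1
Op 2: best P0=- P1=NH1
Op 3: best P0=NH0 P1=NH1
Op 4: best P0=NH0 P1=NH1
Op 5: best P0=NH0 P1=NH1
Op 6: best P0=NH0 P1=NH2
Op 7: best P0=NH0 P1=NH0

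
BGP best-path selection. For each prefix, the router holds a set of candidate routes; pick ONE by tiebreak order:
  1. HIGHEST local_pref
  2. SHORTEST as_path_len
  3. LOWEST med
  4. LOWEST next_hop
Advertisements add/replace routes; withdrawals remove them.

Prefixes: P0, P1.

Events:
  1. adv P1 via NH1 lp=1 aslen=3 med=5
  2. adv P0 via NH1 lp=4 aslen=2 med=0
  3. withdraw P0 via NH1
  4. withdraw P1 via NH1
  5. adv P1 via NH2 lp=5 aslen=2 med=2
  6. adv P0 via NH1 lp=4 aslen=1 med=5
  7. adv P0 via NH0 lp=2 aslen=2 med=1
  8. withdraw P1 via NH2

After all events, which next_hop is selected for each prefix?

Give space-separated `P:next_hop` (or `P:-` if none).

Answer: P0:NH1 P1:-

Derivation:
Op 1: best P0=- P1=NH1
Op 2: best P0=NH1 P1=NH1
Op 3: best P0=- P1=NH1
Op 4: best P0=- P1=-
Op 5: best P0=- P1=NH2
Op 6: best P0=NH1 P1=NH2
Op 7: best P0=NH1 P1=NH2
Op 8: best P0=NH1 P1=-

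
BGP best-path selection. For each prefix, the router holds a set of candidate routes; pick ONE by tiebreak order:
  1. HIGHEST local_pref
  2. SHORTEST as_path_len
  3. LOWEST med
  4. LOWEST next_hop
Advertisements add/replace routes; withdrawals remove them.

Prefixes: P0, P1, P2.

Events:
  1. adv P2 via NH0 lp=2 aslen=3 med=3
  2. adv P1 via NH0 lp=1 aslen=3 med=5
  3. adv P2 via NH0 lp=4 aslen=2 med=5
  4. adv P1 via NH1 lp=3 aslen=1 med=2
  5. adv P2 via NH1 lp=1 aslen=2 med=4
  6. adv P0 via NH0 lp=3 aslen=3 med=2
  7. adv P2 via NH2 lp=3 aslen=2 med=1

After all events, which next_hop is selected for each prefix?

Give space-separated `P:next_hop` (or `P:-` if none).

Answer: P0:NH0 P1:NH1 P2:NH0

Derivation:
Op 1: best P0=- P1=- P2=NH0
Op 2: best P0=- P1=NH0 P2=NH0
Op 3: best P0=- P1=NH0 P2=NH0
Op 4: best P0=- P1=NH1 P2=NH0
Op 5: best P0=- P1=NH1 P2=NH0
Op 6: best P0=NH0 P1=NH1 P2=NH0
Op 7: best P0=NH0 P1=NH1 P2=NH0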